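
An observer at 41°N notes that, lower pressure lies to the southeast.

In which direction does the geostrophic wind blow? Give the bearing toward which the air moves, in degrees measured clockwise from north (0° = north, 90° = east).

225°

The pressure-gradient force points toward the southeast (bearing 135°).
Geostrophic balance: in the Northern Hemisphere the Coriolis force deflects motion to the right, so the geostrophic wind blows 90° to the right of the pressure-gradient force (low pressure on the left).
Rotating 135° by 90° clockwise gives 225° — the wind blows toward the southwest.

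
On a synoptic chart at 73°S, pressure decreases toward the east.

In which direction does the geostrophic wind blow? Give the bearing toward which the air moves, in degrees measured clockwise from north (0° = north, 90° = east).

000°

The pressure-gradient force points toward the east (bearing 090°).
Geostrophic balance: in the Southern Hemisphere the Coriolis force deflects motion to the left, so the geostrophic wind blows 90° to the left of the pressure-gradient force (low pressure on the right).
Rotating 090° by 90° counterclockwise gives 000° — the wind blows toward the north.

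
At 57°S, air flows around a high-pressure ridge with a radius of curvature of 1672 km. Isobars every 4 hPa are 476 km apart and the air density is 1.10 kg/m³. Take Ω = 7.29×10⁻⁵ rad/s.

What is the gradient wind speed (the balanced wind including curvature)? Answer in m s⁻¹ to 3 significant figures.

Coriolis parameter at 57°S:
f = 2Ω sin φ = 2 × 7.29×10⁻⁵ × sin 57° = 1.22×10⁻⁴ s⁻¹
Pressure gradient: |∂P/∂n| = 400 Pa / 476000 m = 8.40×10⁻⁴ Pa/m
Geostrophic speed: V_g = |∂P/∂n|/(fρ) = 8.40×10⁻⁴/(1.22×10⁻⁴ × 1.10) = 6.25 m/s
Around a high, pressure-gradient force acts outward with centrifugal, so Coriolis balances both:
fV = (1/ρ)|∂P/∂n| + V²/R  →  V² − fR·V + fR·V_g = 0
With fR = 1.22×10⁻⁴ × 1672×10³ m = 204 m/s:
V = [fR − √((fR)² − 4 fR V_g)]/2 = [204 − √(204² − 4×204×6.25)]/2 = 6.45 m/s
Supergeostrophic (V > V_g = 6.25 m/s), as expected around a high.

6.45 m s⁻¹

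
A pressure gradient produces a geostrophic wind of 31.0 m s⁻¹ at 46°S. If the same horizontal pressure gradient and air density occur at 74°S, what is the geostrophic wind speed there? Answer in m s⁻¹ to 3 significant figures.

23.2 m s⁻¹

With the same pressure gradient and density, V_g ∝ 1/f ∝ 1/sin φ.
V₂ = V₁ · sin φ₁ / sin φ₂ = 31.0 × sin 46° / sin 74°
V₂ = 31.0 × 0.7193/0.9613 = 23.2 m s⁻¹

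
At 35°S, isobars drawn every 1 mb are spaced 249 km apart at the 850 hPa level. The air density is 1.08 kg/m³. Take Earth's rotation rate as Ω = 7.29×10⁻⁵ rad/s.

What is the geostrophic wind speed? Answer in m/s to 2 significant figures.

Coriolis parameter at 35°S:
f = 2Ω sin φ = 2 × 7.29×10⁻⁵ × sin 35° = 8.36×10⁻⁵ s⁻¹
Pressure gradient: |∂P/∂n| = 100 Pa / 249000 m = 4.02×10⁻⁴ Pa/m
Geostrophic balance (pressure-gradient force = Coriolis force):
V_g = (1/(fρ)) |∂P/∂n| = 4.02×10⁻⁴ / (8.36×10⁻⁵ × 1.08) = 4.45 m/s

4.4 m/s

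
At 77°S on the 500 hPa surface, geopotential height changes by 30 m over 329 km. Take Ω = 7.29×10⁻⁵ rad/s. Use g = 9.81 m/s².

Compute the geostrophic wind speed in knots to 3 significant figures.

Coriolis parameter at 77°S:
f = 2Ω sin φ = 2 × 7.29×10⁻⁵ × sin 77° = 1.42×10⁻⁴ s⁻¹
Height gradient: |∂Z/∂n| = 30 m / 329000 m = 9.12×10⁻⁵
On a pressure surface, geostrophic balance gives V_g = (g/f)|∂Z/∂n|:
V_g = 9.81 × 9.12×10⁻⁵ / 1.42×10⁻⁴ = 6.30 m/s
Converting: 6.30 m/s × 1.944 = 12.2 knots

12.2 knots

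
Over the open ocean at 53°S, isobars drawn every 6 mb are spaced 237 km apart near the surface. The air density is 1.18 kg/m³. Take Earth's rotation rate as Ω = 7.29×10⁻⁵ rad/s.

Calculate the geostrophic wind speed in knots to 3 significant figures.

Coriolis parameter at 53°S:
f = 2Ω sin φ = 2 × 7.29×10⁻⁵ × sin 53° = 1.16×10⁻⁴ s⁻¹
Pressure gradient: |∂P/∂n| = 600 Pa / 237000 m = 2.53×10⁻³ Pa/m
Geostrophic balance (pressure-gradient force = Coriolis force):
V_g = (1/(fρ)) |∂P/∂n| = 2.53×10⁻³ / (1.16×10⁻⁴ × 1.18) = 18.4 m/s
Converting: 18.4 m/s × 1.944 = 35.8 knots

35.8 knots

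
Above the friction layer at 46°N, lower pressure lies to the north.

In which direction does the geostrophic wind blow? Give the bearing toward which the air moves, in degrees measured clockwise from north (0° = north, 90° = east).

090°

The pressure-gradient force points toward the north (bearing 000°).
Geostrophic balance: in the Northern Hemisphere the Coriolis force deflects motion to the right, so the geostrophic wind blows 90° to the right of the pressure-gradient force (low pressure on the left).
Rotating 000° by 90° clockwise gives 090° — the wind blows toward the east.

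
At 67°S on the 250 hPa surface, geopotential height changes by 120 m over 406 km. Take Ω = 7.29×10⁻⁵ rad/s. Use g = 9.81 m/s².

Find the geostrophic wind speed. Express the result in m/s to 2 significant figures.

22 m/s

Coriolis parameter at 67°S:
f = 2Ω sin φ = 2 × 7.29×10⁻⁵ × sin 67° = 1.34×10⁻⁴ s⁻¹
Height gradient: |∂Z/∂n| = 120 m / 406000 m = 2.96×10⁻⁴
On a pressure surface, geostrophic balance gives V_g = (g/f)|∂Z/∂n|:
V_g = 9.81 × 2.96×10⁻⁴ / 1.34×10⁻⁴ = 21.6 m/s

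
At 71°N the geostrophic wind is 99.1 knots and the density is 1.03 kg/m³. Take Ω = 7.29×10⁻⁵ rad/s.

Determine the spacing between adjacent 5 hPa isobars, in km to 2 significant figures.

69 km

Coriolis parameter at 71°N:
f = 2Ω sin φ = 2 × 7.29×10⁻⁵ × sin 71° = 1.38×10⁻⁴ s⁻¹
Wind speed in SI: 99.1 knots = 51.0 m/s
Geostrophic balance rearranged: |∂P/∂n| = f ρ V_g
|∂P/∂n| = 1.38×10⁻⁴ × 1.03 × 51.0 = 7.24×10⁻³ Pa/m
Isobar spacing: Δn = ΔP/|∂P/∂n| = 500 Pa / 7.24×10⁻³ Pa/m = 69071 m ≈ 69 km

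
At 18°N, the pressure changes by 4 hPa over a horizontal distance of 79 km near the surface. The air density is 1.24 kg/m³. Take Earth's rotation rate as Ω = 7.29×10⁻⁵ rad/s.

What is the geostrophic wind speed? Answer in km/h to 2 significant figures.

330 km/h

Coriolis parameter at 18°N:
f = 2Ω sin φ = 2 × 7.29×10⁻⁵ × sin 18° = 4.51×10⁻⁵ s⁻¹
Pressure gradient: |∂P/∂n| = 400 Pa / 79000 m = 5.06×10⁻³ Pa/m
Geostrophic balance (pressure-gradient force = Coriolis force):
V_g = (1/(fρ)) |∂P/∂n| = 5.06×10⁻³ / (4.51×10⁻⁵ × 1.24) = 90.6 m/s
Converting: 90.6 m/s × 3.6 = 330 km/h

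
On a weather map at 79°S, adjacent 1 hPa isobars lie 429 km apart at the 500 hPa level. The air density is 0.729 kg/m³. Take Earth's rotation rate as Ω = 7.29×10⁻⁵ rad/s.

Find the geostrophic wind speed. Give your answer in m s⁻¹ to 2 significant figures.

2.2 m s⁻¹

Coriolis parameter at 79°S:
f = 2Ω sin φ = 2 × 7.29×10⁻⁵ × sin 79° = 1.43×10⁻⁴ s⁻¹
Pressure gradient: |∂P/∂n| = 100 Pa / 429000 m = 2.33×10⁻⁴ Pa/m
Geostrophic balance (pressure-gradient force = Coriolis force):
V_g = (1/(fρ)) |∂P/∂n| = 2.33×10⁻⁴ / (1.43×10⁻⁴ × 0.729) = 2.23 m/s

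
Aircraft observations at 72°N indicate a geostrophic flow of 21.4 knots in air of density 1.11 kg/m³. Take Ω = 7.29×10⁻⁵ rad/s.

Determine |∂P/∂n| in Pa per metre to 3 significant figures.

1.69×10⁻³ Pa/m

Coriolis parameter at 72°N:
f = 2Ω sin φ = 2 × 7.29×10⁻⁵ × sin 72° = 1.39×10⁻⁴ s⁻¹
Wind speed in SI: 21.4 knots = 11.0 m/s
Geostrophic balance rearranged: |∂P/∂n| = f ρ V_g
|∂P/∂n| = 1.39×10⁻⁴ × 1.11 × 11.0 = 1.69×10⁻³ Pa/m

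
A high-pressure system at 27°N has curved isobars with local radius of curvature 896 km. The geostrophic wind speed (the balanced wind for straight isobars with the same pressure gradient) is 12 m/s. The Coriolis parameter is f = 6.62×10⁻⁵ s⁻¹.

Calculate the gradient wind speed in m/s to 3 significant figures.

16.7 m/s

Around a high, pressure-gradient force acts outward with centrifugal, so Coriolis balances both:
fV = (1/ρ)|∂P/∂n| + V²/R  →  V² − fR·V + fR·V_g = 0
With fR = 6.62×10⁻⁵ × 896×10³ m = 59.3 m/s:
V = [fR − √((fR)² − 4 fR V_g)]/2 = [59.3 − √(59.3² − 4×59.3×12)]/2 = 16.7 m/s
Supergeostrophic (V > V_g = 12 m/s), as expected around a high.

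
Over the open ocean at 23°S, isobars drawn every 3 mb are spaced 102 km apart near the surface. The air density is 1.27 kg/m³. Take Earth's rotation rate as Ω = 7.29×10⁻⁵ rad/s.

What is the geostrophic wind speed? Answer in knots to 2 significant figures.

Coriolis parameter at 23°S:
f = 2Ω sin φ = 2 × 7.29×10⁻⁵ × sin 23° = 5.70×10⁻⁵ s⁻¹
Pressure gradient: |∂P/∂n| = 300 Pa / 102000 m = 2.94×10⁻³ Pa/m
Geostrophic balance (pressure-gradient force = Coriolis force):
V_g = (1/(fρ)) |∂P/∂n| = 2.94×10⁻³ / (5.70×10⁻⁵ × 1.27) = 40.7 m/s
Converting: 40.7 m/s × 1.944 = 79 knots

79 knots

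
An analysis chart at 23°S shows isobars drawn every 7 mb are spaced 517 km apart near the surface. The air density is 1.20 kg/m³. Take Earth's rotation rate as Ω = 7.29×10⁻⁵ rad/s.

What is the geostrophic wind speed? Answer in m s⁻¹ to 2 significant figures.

20 m s⁻¹

Coriolis parameter at 23°S:
f = 2Ω sin φ = 2 × 7.29×10⁻⁵ × sin 23° = 5.70×10⁻⁵ s⁻¹
Pressure gradient: |∂P/∂n| = 700 Pa / 517000 m = 1.35×10⁻³ Pa/m
Geostrophic balance (pressure-gradient force = Coriolis force):
V_g = (1/(fρ)) |∂P/∂n| = 1.35×10⁻³ / (5.70×10⁻⁵ × 1.20) = 19.8 m/s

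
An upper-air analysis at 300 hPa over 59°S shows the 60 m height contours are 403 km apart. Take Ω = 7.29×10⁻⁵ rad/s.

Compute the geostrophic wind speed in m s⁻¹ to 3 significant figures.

Coriolis parameter at 59°S:
f = 2Ω sin φ = 2 × 7.29×10⁻⁵ × sin 59° = 1.25×10⁻⁴ s⁻¹
Height gradient: |∂Z/∂n| = 60 m / 403000 m = 1.49×10⁻⁴
On a pressure surface, geostrophic balance gives V_g = (g/f)|∂Z/∂n|:
V_g = 9.81 × 1.49×10⁻⁴ / 1.25×10⁻⁴ = 11.7 m/s

11.7 m s⁻¹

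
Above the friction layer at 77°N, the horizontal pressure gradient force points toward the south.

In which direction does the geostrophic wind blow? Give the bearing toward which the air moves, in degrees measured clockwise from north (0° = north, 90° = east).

The pressure-gradient force points toward the south (bearing 180°).
Geostrophic balance: in the Northern Hemisphere the Coriolis force deflects motion to the right, so the geostrophic wind blows 90° to the right of the pressure-gradient force (low pressure on the left).
Rotating 180° by 90° clockwise gives 270° — the wind blows toward the west.

270°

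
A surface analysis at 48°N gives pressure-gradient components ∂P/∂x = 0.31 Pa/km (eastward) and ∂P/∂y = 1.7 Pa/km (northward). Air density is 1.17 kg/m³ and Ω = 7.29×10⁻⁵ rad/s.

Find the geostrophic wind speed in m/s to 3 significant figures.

13.6 m/s

Coriolis parameter at 48°N:
f = 2Ω sin φ = 2 × 7.29×10⁻⁵ × sin 48° = 1.08×10⁻⁴ s⁻¹
Component geostrophic relations (x east, y north):
u_g = −(1/(fρ)) ∂P/∂y,  v_g = (1/(fρ)) ∂P/∂x
u_g = −(1.7×10⁻³)/(1.08×10⁻⁴ × 1.17) = −13.4 m/s;  v_g = (0.31×10⁻³)/(1.08×10⁻⁴ × 1.17) = 2.45 m/s
|V_g| = √(u_g² + v_g²) = 13.6 m/s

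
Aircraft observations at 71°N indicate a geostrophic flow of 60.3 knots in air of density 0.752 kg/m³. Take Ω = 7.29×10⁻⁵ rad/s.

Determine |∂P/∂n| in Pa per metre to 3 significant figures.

Coriolis parameter at 71°N:
f = 2Ω sin φ = 2 × 7.29×10⁻⁵ × sin 71° = 1.38×10⁻⁴ s⁻¹
Wind speed in SI: 60.3 knots = 31.0 m/s
Geostrophic balance rearranged: |∂P/∂n| = f ρ V_g
|∂P/∂n| = 1.38×10⁻⁴ × 0.752 × 31.0 = 3.22×10⁻³ Pa/m

3.22×10⁻³ Pa/m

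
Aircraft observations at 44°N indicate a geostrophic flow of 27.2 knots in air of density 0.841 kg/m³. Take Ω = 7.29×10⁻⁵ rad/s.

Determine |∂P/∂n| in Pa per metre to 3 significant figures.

Coriolis parameter at 44°N:
f = 2Ω sin φ = 2 × 7.29×10⁻⁵ × sin 44° = 1.01×10⁻⁴ s⁻¹
Wind speed in SI: 27.2 knots = 14.0 m/s
Geostrophic balance rearranged: |∂P/∂n| = f ρ V_g
|∂P/∂n| = 1.01×10⁻⁴ × 0.841 × 14.0 = 1.19×10⁻³ Pa/m

1.19×10⁻³ Pa/m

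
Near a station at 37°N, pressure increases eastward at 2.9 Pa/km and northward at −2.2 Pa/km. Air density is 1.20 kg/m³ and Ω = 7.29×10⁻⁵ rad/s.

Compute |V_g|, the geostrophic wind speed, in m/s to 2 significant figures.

35 m/s

Coriolis parameter at 37°N:
f = 2Ω sin φ = 2 × 7.29×10⁻⁵ × sin 37° = 8.77×10⁻⁵ s⁻¹
Component geostrophic relations (x east, y north):
u_g = −(1/(fρ)) ∂P/∂y,  v_g = (1/(fρ)) ∂P/∂x
u_g = −(−2.2×10⁻³)/(8.77×10⁻⁵ × 1.20) = 20.9 m/s;  v_g = (2.9×10⁻³)/(8.77×10⁻⁵ × 1.20) = 27.5 m/s
|V_g| = √(u_g² + v_g²) = 34.6 m/s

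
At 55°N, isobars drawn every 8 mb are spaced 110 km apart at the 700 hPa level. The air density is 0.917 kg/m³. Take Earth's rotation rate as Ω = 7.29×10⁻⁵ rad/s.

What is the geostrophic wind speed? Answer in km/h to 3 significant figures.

Coriolis parameter at 55°N:
f = 2Ω sin φ = 2 × 7.29×10⁻⁵ × sin 55° = 1.19×10⁻⁴ s⁻¹
Pressure gradient: |∂P/∂n| = 800 Pa / 110000 m = 7.27×10⁻³ Pa/m
Geostrophic balance (pressure-gradient force = Coriolis force):
V_g = (1/(fρ)) |∂P/∂n| = 7.27×10⁻³ / (1.19×10⁻⁴ × 0.917) = 66.4 m/s
Converting: 66.4 m/s × 3.6 = 239 km/h

239 km/h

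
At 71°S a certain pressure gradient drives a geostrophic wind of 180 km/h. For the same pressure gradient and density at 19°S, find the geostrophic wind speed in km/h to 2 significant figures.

520 km/h

With the same pressure gradient and density, V_g ∝ 1/f ∝ 1/sin φ.
V₂ = V₁ · sin φ₁ / sin φ₂ = 180 × sin 71° / sin 19°
V₂ = 180 × 0.9455/0.3256 = 520 km/h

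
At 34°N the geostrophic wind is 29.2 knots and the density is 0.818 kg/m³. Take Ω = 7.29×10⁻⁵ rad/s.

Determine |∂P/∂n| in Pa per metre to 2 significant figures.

1.0×10⁻³ Pa/m

Coriolis parameter at 34°N:
f = 2Ω sin φ = 2 × 7.29×10⁻⁵ × sin 34° = 8.15×10⁻⁵ s⁻¹
Wind speed in SI: 29.2 knots = 15.0 m/s
Geostrophic balance rearranged: |∂P/∂n| = f ρ V_g
|∂P/∂n| = 8.15×10⁻⁵ × 0.818 × 15.0 = 1.00×10⁻³ Pa/m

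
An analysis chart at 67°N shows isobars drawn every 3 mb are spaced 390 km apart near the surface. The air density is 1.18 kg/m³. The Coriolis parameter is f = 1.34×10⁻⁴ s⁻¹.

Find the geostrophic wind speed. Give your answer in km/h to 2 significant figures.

18 km/h

Pressure gradient: |∂P/∂n| = 300 Pa / 390000 m = 7.69×10⁻⁴ Pa/m
Geostrophic balance (pressure-gradient force = Coriolis force):
V_g = (1/(fρ)) |∂P/∂n| = 7.69×10⁻⁴ / (1.34×10⁻⁴ × 1.18) = 4.86 m/s
Converting: 4.86 m/s × 3.6 = 18 km/h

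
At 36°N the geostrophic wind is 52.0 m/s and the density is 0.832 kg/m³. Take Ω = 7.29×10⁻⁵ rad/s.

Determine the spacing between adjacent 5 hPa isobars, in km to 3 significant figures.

Coriolis parameter at 36°N:
f = 2Ω sin φ = 2 × 7.29×10⁻⁵ × sin 36° = 8.57×10⁻⁵ s⁻¹
Geostrophic balance rearranged: |∂P/∂n| = f ρ V_g
|∂P/∂n| = 8.57×10⁻⁵ × 0.832 × 52.0 = 3.71×10⁻³ Pa/m
Isobar spacing: Δn = ΔP/|∂P/∂n| = 500 Pa / 3.71×10⁻³ Pa/m = 134855 m ≈ 135 km

135 km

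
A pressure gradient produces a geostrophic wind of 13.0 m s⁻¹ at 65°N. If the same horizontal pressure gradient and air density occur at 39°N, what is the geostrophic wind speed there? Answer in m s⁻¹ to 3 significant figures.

With the same pressure gradient and density, V_g ∝ 1/f ∝ 1/sin φ.
V₂ = V₁ · sin φ₁ / sin φ₂ = 13.0 × sin 65° / sin 39°
V₂ = 13.0 × 0.9063/0.6293 = 18.7 m s⁻¹

18.7 m s⁻¹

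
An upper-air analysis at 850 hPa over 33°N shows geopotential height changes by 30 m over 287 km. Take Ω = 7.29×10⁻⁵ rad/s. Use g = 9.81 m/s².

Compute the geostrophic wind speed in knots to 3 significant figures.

Coriolis parameter at 33°N:
f = 2Ω sin φ = 2 × 7.29×10⁻⁵ × sin 33° = 7.94×10⁻⁵ s⁻¹
Height gradient: |∂Z/∂n| = 30 m / 287000 m = 1.05×10⁻⁴
On a pressure surface, geostrophic balance gives V_g = (g/f)|∂Z/∂n|:
V_g = 9.81 × 1.05×10⁻⁴ / 7.94×10⁻⁵ = 12.9 m/s
Converting: 12.9 m/s × 1.944 = 25.1 knots

25.1 knots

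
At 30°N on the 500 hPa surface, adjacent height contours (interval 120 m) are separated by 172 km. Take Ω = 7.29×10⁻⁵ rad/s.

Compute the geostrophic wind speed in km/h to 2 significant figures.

340 km/h

Coriolis parameter at 30°N:
f = 2Ω sin φ = 2 × 7.29×10⁻⁵ × sin 30° = 7.29×10⁻⁵ s⁻¹
Height gradient: |∂Z/∂n| = 120 m / 172000 m = 6.98×10⁻⁴
On a pressure surface, geostrophic balance gives V_g = (g/f)|∂Z/∂n|:
V_g = 9.81 × 6.98×10⁻⁴ / 7.29×10⁻⁵ = 93.9 m/s
Converting: 93.9 m/s × 3.6 = 340 km/h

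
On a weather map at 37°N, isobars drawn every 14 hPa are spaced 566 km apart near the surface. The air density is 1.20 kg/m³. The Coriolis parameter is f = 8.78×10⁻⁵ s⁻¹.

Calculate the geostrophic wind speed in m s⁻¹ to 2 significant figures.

Pressure gradient: |∂P/∂n| = 1400 Pa / 566000 m = 2.47×10⁻³ Pa/m
Geostrophic balance (pressure-gradient force = Coriolis force):
V_g = (1/(fρ)) |∂P/∂n| = 2.47×10⁻³ / (8.78×10⁻⁵ × 1.20) = 23.5 m/s

23 m s⁻¹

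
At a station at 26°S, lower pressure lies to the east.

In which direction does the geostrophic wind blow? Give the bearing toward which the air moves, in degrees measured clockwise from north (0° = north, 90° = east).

000°

The pressure-gradient force points toward the east (bearing 090°).
Geostrophic balance: in the Southern Hemisphere the Coriolis force deflects motion to the left, so the geostrophic wind blows 90° to the left of the pressure-gradient force (low pressure on the right).
Rotating 090° by 90° counterclockwise gives 000° — the wind blows toward the north.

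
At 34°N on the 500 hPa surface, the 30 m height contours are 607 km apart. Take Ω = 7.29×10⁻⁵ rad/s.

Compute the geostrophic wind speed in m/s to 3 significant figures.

Coriolis parameter at 34°N:
f = 2Ω sin φ = 2 × 7.29×10⁻⁵ × sin 34° = 8.15×10⁻⁵ s⁻¹
Height gradient: |∂Z/∂n| = 30 m / 607000 m = 4.94×10⁻⁵
On a pressure surface, geostrophic balance gives V_g = (g/f)|∂Z/∂n|:
V_g = 9.81 × 4.94×10⁻⁵ / 8.15×10⁻⁵ = 5.95 m/s

5.95 m/s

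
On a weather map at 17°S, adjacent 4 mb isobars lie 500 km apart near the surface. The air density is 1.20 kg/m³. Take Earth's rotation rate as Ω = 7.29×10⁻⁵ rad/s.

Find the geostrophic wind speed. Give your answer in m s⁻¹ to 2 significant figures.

Coriolis parameter at 17°S:
f = 2Ω sin φ = 2 × 7.29×10⁻⁵ × sin 17° = 4.26×10⁻⁵ s⁻¹
Pressure gradient: |∂P/∂n| = 400 Pa / 500000 m = 8.00×10⁻⁴ Pa/m
Geostrophic balance (pressure-gradient force = Coriolis force):
V_g = (1/(fρ)) |∂P/∂n| = 8.00×10⁻⁴ / (4.26×10⁻⁵ × 1.20) = 15.6 m/s

16 m s⁻¹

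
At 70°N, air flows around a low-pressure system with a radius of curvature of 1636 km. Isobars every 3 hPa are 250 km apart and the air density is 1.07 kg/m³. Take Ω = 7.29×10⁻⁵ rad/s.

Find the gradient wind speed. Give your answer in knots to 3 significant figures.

Coriolis parameter at 70°N:
f = 2Ω sin φ = 2 × 7.29×10⁻⁵ × sin 70° = 1.37×10⁻⁴ s⁻¹
Pressure gradient: |∂P/∂n| = 300 Pa / 250000 m = 1.20×10⁻³ Pa/m
Geostrophic speed: V_g = |∂P/∂n|/(fρ) = 1.20×10⁻³/(1.37×10⁻⁴ × 1.07) = 8.19 m/s
Around a low, centrifugal force acts outward with Coriolis, so pressure-gradient force balances both:
(1/ρ)|∂P/∂n| = fV + V²/R  →  V² + fR·V − fR·V_g = 0
With fR = 1.37×10⁻⁴ × 1636×10³ m = 224 m/s:
V = [−fR + √((fR)² + 4 fR V_g)]/2 = [−224 + √(224² + 4×224×8.19)]/2 = 7.91 m/s
Subgeostrophic (V < V_g = 8.19 m/s), as expected around a low.
Converting: 7.91 m/s × 1.944 = 15.4 knots

15.4 knots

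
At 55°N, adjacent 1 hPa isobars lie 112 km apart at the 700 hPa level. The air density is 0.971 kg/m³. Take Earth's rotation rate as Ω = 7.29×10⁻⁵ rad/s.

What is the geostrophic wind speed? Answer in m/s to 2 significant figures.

7.7 m/s

Coriolis parameter at 55°N:
f = 2Ω sin φ = 2 × 7.29×10⁻⁵ × sin 55° = 1.19×10⁻⁴ s⁻¹
Pressure gradient: |∂P/∂n| = 100 Pa / 112000 m = 8.93×10⁻⁴ Pa/m
Geostrophic balance (pressure-gradient force = Coriolis force):
V_g = (1/(fρ)) |∂P/∂n| = 8.93×10⁻⁴ / (1.19×10⁻⁴ × 0.971) = 7.70 m/s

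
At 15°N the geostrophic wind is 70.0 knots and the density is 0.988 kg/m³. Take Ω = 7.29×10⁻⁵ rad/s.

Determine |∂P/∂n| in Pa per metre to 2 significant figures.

1.3×10⁻³ Pa/m

Coriolis parameter at 15°N:
f = 2Ω sin φ = 2 × 7.29×10⁻⁵ × sin 15° = 3.77×10⁻⁵ s⁻¹
Wind speed in SI: 70.0 knots = 36.0 m/s
Geostrophic balance rearranged: |∂P/∂n| = f ρ V_g
|∂P/∂n| = 3.77×10⁻⁵ × 0.988 × 36.0 = 1.34×10⁻³ Pa/m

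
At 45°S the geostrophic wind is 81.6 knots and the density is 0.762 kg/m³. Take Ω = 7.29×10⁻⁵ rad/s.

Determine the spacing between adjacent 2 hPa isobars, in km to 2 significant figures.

61 km

Coriolis parameter at 45°S:
f = 2Ω sin φ = 2 × 7.29×10⁻⁵ × sin 45° = 1.03×10⁻⁴ s⁻¹
Wind speed in SI: 81.6 knots = 42.0 m/s
Geostrophic balance rearranged: |∂P/∂n| = f ρ V_g
|∂P/∂n| = 1.03×10⁻⁴ × 0.762 × 42.0 = 3.30×10⁻³ Pa/m
Isobar spacing: Δn = ΔP/|∂P/∂n| = 200 Pa / 3.30×10⁻³ Pa/m = 60646 m ≈ 61 km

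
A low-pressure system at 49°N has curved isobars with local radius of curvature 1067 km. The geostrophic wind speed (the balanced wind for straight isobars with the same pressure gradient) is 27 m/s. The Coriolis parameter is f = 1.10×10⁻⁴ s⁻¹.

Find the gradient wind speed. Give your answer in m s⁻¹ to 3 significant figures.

22.6 m s⁻¹

Around a low, centrifugal force acts outward with Coriolis, so pressure-gradient force balances both:
(1/ρ)|∂P/∂n| = fV + V²/R  →  V² + fR·V − fR·V_g = 0
With fR = 1.10×10⁻⁴ × 1067×10³ m = 117 m/s:
V = [−fR + √((fR)² + 4 fR V_g)]/2 = [−117 + √(117² + 4×117×27)]/2 = 22.6 m/s
Subgeostrophic (V < V_g = 27 m/s), as expected around a low.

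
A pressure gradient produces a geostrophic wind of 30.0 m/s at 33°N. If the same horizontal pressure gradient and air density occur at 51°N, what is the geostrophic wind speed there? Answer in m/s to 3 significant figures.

21.0 m/s

With the same pressure gradient and density, V_g ∝ 1/f ∝ 1/sin φ.
V₂ = V₁ · sin φ₁ / sin φ₂ = 30.0 × sin 33° / sin 51°
V₂ = 30.0 × 0.5446/0.7771 = 21.0 m/s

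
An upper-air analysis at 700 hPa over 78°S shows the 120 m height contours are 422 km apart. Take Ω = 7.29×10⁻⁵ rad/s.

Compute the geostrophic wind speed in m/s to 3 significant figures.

Coriolis parameter at 78°S:
f = 2Ω sin φ = 2 × 7.29×10⁻⁵ × sin 78° = 1.43×10⁻⁴ s⁻¹
Height gradient: |∂Z/∂n| = 120 m / 422000 m = 2.84×10⁻⁴
On a pressure surface, geostrophic balance gives V_g = (g/f)|∂Z/∂n|:
V_g = 9.81 × 2.84×10⁻⁴ / 1.43×10⁻⁴ = 19.6 m/s

19.6 m/s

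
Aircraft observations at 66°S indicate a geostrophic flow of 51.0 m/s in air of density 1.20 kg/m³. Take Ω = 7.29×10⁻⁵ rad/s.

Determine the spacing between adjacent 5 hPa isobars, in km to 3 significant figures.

61.3 km

Coriolis parameter at 66°S:
f = 2Ω sin φ = 2 × 7.29×10⁻⁵ × sin 66° = 1.33×10⁻⁴ s⁻¹
Geostrophic balance rearranged: |∂P/∂n| = f ρ V_g
|∂P/∂n| = 1.33×10⁻⁴ × 1.20 × 51.0 = 8.15×10⁻³ Pa/m
Isobar spacing: Δn = ΔP/|∂P/∂n| = 500 Pa / 8.15×10⁻³ Pa/m = 61338 m ≈ 61.3 km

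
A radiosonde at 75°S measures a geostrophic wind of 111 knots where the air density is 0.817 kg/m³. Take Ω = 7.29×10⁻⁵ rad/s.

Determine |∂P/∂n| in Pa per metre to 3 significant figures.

6.57×10⁻³ Pa/m

Coriolis parameter at 75°S:
f = 2Ω sin φ = 2 × 7.29×10⁻⁵ × sin 75° = 1.41×10⁻⁴ s⁻¹
Wind speed in SI: 111 knots = 57.1 m/s
Geostrophic balance rearranged: |∂P/∂n| = f ρ V_g
|∂P/∂n| = 1.41×10⁻⁴ × 0.817 × 57.1 = 6.57×10⁻³ Pa/m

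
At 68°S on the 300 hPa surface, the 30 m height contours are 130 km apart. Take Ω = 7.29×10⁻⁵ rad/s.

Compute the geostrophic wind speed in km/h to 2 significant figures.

Coriolis parameter at 68°S:
f = 2Ω sin φ = 2 × 7.29×10⁻⁵ × sin 68° = 1.35×10⁻⁴ s⁻¹
Height gradient: |∂Z/∂n| = 30 m / 130000 m = 2.31×10⁻⁴
On a pressure surface, geostrophic balance gives V_g = (g/f)|∂Z/∂n|:
V_g = 9.81 × 2.31×10⁻⁴ / 1.35×10⁻⁴ = 16.7 m/s
Converting: 16.7 m/s × 3.6 = 60 km/h

60 km/h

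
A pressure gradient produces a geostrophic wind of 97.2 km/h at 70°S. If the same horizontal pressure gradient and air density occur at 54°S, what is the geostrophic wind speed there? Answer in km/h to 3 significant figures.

With the same pressure gradient and density, V_g ∝ 1/f ∝ 1/sin φ.
V₂ = V₁ · sin φ₁ / sin φ₂ = 97.2 × sin 70° / sin 54°
V₂ = 97.2 × 0.9397/0.8090 = 113 km/h

113 km/h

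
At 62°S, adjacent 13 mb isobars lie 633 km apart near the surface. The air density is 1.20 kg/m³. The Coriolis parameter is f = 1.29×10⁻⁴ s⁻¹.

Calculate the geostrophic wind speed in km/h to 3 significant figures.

Pressure gradient: |∂P/∂n| = 1300 Pa / 633000 m = 2.05×10⁻³ Pa/m
Geostrophic balance (pressure-gradient force = Coriolis force):
V_g = (1/(fρ)) |∂P/∂n| = 2.05×10⁻³ / (1.29×10⁻⁴ × 1.20) = 13.3 m/s
Converting: 13.3 m/s × 3.6 = 47.8 km/h

47.8 km/h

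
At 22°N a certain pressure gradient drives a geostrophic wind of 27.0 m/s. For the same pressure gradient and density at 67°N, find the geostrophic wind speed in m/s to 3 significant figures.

11.0 m/s

With the same pressure gradient and density, V_g ∝ 1/f ∝ 1/sin φ.
V₂ = V₁ · sin φ₁ / sin φ₂ = 27.0 × sin 22° / sin 67°
V₂ = 27.0 × 0.3746/0.9205 = 11.0 m/s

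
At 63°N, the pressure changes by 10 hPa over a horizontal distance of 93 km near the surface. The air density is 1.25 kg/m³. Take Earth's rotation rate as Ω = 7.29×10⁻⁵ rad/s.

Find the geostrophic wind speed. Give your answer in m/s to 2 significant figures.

66 m/s

Coriolis parameter at 63°N:
f = 2Ω sin φ = 2 × 7.29×10⁻⁵ × sin 63° = 1.30×10⁻⁴ s⁻¹
Pressure gradient: |∂P/∂n| = 1000 Pa / 93000 m = 1.08×10⁻² Pa/m
Geostrophic balance (pressure-gradient force = Coriolis force):
V_g = (1/(fρ)) |∂P/∂n| = 1.08×10⁻² / (1.30×10⁻⁴ × 1.25) = 66.2 m/s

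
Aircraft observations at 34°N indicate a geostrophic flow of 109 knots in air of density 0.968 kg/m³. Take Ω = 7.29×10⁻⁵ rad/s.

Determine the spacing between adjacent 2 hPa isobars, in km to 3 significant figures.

Coriolis parameter at 34°N:
f = 2Ω sin φ = 2 × 7.29×10⁻⁵ × sin 34° = 8.15×10⁻⁵ s⁻¹
Wind speed in SI: 109 knots = 56.1 m/s
Geostrophic balance rearranged: |∂P/∂n| = f ρ V_g
|∂P/∂n| = 8.15×10⁻⁵ × 0.968 × 56.1 = 4.43×10⁻³ Pa/m
Isobar spacing: Δn = ΔP/|∂P/∂n| = 200 Pa / 4.43×10⁻³ Pa/m = 45193 m ≈ 45.2 km

45.2 km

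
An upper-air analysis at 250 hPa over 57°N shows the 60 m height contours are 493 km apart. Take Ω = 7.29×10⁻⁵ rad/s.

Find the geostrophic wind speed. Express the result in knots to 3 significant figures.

19.0 knots

Coriolis parameter at 57°N:
f = 2Ω sin φ = 2 × 7.29×10⁻⁵ × sin 57° = 1.22×10⁻⁴ s⁻¹
Height gradient: |∂Z/∂n| = 60 m / 493000 m = 1.22×10⁻⁴
On a pressure surface, geostrophic balance gives V_g = (g/f)|∂Z/∂n|:
V_g = 9.81 × 1.22×10⁻⁴ / 1.22×10⁻⁴ = 9.76 m/s
Converting: 9.76 m/s × 1.944 = 19.0 knots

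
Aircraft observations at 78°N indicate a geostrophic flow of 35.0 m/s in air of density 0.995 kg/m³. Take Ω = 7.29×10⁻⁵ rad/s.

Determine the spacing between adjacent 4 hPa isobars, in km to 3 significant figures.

Coriolis parameter at 78°N:
f = 2Ω sin φ = 2 × 7.29×10⁻⁵ × sin 78° = 1.43×10⁻⁴ s⁻¹
Geostrophic balance rearranged: |∂P/∂n| = f ρ V_g
|∂P/∂n| = 1.43×10⁻⁴ × 0.995 × 35.0 = 4.97×10⁻³ Pa/m
Isobar spacing: Δn = ΔP/|∂P/∂n| = 400 Pa / 4.97×10⁻³ Pa/m = 80539 m ≈ 80.5 km

80.5 km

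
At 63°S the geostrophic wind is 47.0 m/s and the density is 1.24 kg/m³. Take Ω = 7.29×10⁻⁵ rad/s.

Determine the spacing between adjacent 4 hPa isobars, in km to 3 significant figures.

Coriolis parameter at 63°S:
f = 2Ω sin φ = 2 × 7.29×10⁻⁵ × sin 63° = 1.30×10⁻⁴ s⁻¹
Geostrophic balance rearranged: |∂P/∂n| = f ρ V_g
|∂P/∂n| = 1.30×10⁻⁴ × 1.24 × 47.0 = 7.57×10⁻³ Pa/m
Isobar spacing: Δn = ΔP/|∂P/∂n| = 400 Pa / 7.57×10⁻³ Pa/m = 52833 m ≈ 52.8 km

52.8 km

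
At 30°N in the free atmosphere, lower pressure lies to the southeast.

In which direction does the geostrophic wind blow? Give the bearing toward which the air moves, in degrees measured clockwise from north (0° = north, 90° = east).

225°

The pressure-gradient force points toward the southeast (bearing 135°).
Geostrophic balance: in the Northern Hemisphere the Coriolis force deflects motion to the right, so the geostrophic wind blows 90° to the right of the pressure-gradient force (low pressure on the left).
Rotating 135° by 90° clockwise gives 225° — the wind blows toward the southwest.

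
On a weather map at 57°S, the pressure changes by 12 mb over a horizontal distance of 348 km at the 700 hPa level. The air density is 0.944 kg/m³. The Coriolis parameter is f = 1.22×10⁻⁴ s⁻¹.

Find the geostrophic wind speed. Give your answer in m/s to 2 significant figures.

Pressure gradient: |∂P/∂n| = 1200 Pa / 348000 m = 3.45×10⁻³ Pa/m
Geostrophic balance (pressure-gradient force = Coriolis force):
V_g = (1/(fρ)) |∂P/∂n| = 3.45×10⁻³ / (1.22×10⁻⁴ × 0.944) = 29.9 m/s

30 m/s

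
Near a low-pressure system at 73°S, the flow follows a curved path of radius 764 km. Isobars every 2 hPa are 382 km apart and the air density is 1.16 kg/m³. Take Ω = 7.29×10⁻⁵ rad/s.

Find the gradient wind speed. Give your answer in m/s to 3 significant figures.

Coriolis parameter at 73°S:
f = 2Ω sin φ = 2 × 7.29×10⁻⁵ × sin 73° = 1.39×10⁻⁴ s⁻¹
Pressure gradient: |∂P/∂n| = 200 Pa / 382000 m = 5.24×10⁻⁴ Pa/m
Geostrophic speed: V_g = |∂P/∂n|/(fρ) = 5.24×10⁻⁴/(1.39×10⁻⁴ × 1.16) = 3.24 m/s
Around a low, centrifugal force acts outward with Coriolis, so pressure-gradient force balances both:
(1/ρ)|∂P/∂n| = fV + V²/R  →  V² + fR·V − fR·V_g = 0
With fR = 1.39×10⁻⁴ × 764×10³ m = 107 m/s:
V = [−fR + √((fR)² + 4 fR V_g)]/2 = [−107 + √(107² + 4×107×3.24)]/2 = 3.14 m/s
Subgeostrophic (V < V_g = 3.24 m/s), as expected around a low.

3.14 m/s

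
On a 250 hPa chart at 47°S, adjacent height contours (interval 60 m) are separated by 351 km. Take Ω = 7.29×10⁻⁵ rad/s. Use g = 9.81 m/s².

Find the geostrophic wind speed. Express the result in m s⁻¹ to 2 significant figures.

16 m s⁻¹

Coriolis parameter at 47°S:
f = 2Ω sin φ = 2 × 7.29×10⁻⁵ × sin 47° = 1.07×10⁻⁴ s⁻¹
Height gradient: |∂Z/∂n| = 60 m / 351000 m = 1.71×10⁻⁴
On a pressure surface, geostrophic balance gives V_g = (g/f)|∂Z/∂n|:
V_g = 9.81 × 1.71×10⁻⁴ / 1.07×10⁻⁴ = 15.7 m/s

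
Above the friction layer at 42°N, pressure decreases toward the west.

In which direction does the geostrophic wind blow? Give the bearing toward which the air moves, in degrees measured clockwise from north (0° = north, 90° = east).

The pressure-gradient force points toward the west (bearing 270°).
Geostrophic balance: in the Northern Hemisphere the Coriolis force deflects motion to the right, so the geostrophic wind blows 90° to the right of the pressure-gradient force (low pressure on the left).
Rotating 270° by 90° clockwise gives 000° — the wind blows toward the north.

000°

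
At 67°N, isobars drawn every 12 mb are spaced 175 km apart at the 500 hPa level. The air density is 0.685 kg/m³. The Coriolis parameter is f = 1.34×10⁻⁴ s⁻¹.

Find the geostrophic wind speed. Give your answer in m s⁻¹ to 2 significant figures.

75 m s⁻¹

Pressure gradient: |∂P/∂n| = 1200 Pa / 175000 m = 6.86×10⁻³ Pa/m
Geostrophic balance (pressure-gradient force = Coriolis force):
V_g = (1/(fρ)) |∂P/∂n| = 6.86×10⁻³ / (1.34×10⁻⁴ × 0.685) = 74.7 m/s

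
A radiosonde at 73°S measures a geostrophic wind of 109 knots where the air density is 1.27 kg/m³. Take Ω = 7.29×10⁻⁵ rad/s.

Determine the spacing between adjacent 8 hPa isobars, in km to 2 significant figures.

81 km

Coriolis parameter at 73°S:
f = 2Ω sin φ = 2 × 7.29×10⁻⁵ × sin 73° = 1.39×10⁻⁴ s⁻¹
Wind speed in SI: 109 knots = 56.1 m/s
Geostrophic balance rearranged: |∂P/∂n| = f ρ V_g
|∂P/∂n| = 1.39×10⁻⁴ × 1.27 × 56.1 = 9.93×10⁻³ Pa/m
Isobar spacing: Δn = ΔP/|∂P/∂n| = 800 Pa / 9.93×10⁻³ Pa/m = 80569 m ≈ 81 km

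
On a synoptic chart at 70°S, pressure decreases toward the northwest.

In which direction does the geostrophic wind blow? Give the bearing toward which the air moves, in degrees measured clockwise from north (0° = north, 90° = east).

The pressure-gradient force points toward the northwest (bearing 315°).
Geostrophic balance: in the Southern Hemisphere the Coriolis force deflects motion to the left, so the geostrophic wind blows 90° to the left of the pressure-gradient force (low pressure on the right).
Rotating 315° by 90° counterclockwise gives 225° — the wind blows toward the southwest.

225°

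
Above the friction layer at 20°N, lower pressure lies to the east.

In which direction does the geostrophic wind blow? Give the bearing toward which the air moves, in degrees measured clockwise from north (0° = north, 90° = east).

The pressure-gradient force points toward the east (bearing 090°).
Geostrophic balance: in the Northern Hemisphere the Coriolis force deflects motion to the right, so the geostrophic wind blows 90° to the right of the pressure-gradient force (low pressure on the left).
Rotating 090° by 90° clockwise gives 180° — the wind blows toward the south.

180°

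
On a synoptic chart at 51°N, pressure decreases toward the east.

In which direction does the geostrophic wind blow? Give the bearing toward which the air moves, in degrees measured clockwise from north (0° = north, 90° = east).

The pressure-gradient force points toward the east (bearing 090°).
Geostrophic balance: in the Northern Hemisphere the Coriolis force deflects motion to the right, so the geostrophic wind blows 90° to the right of the pressure-gradient force (low pressure on the left).
Rotating 090° by 90° clockwise gives 180° — the wind blows toward the south.

180°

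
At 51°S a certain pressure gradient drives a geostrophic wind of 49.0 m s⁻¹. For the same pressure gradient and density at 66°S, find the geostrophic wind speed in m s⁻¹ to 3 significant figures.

41.7 m s⁻¹

With the same pressure gradient and density, V_g ∝ 1/f ∝ 1/sin φ.
V₂ = V₁ · sin φ₁ / sin φ₂ = 49.0 × sin 51° / sin 66°
V₂ = 49.0 × 0.7771/0.9135 = 41.7 m s⁻¹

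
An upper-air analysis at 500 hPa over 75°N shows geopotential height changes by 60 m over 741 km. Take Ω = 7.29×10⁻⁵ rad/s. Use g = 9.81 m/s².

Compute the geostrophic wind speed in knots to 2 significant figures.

Coriolis parameter at 75°N:
f = 2Ω sin φ = 2 × 7.29×10⁻⁵ × sin 75° = 1.41×10⁻⁴ s⁻¹
Height gradient: |∂Z/∂n| = 60 m / 741000 m = 8.10×10⁻⁵
On a pressure surface, geostrophic balance gives V_g = (g/f)|∂Z/∂n|:
V_g = 9.81 × 8.10×10⁻⁵ / 1.41×10⁻⁴ = 5.64 m/s
Converting: 5.64 m/s × 1.944 = 11 knots

11 knots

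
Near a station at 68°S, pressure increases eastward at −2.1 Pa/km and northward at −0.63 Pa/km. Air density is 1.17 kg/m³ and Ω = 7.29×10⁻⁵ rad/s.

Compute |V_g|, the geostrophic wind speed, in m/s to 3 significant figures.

Coriolis parameter at 68°S:
f = 2Ω sin φ = 2 × 7.29×10⁻⁵ × sin 68° = 1.35×10⁻⁴ s⁻¹
In the Southern Hemisphere f is negative: f = −1.35×10⁻⁴ s⁻¹.
Component geostrophic relations (x east, y north):
u_g = −(1/(fρ)) ∂P/∂y,  v_g = (1/(fρ)) ∂P/∂x
u_g = −(−0.63×10⁻³)/(−1.35×10⁻⁴ × 1.17) = −3.98 m/s;  v_g = (−2.1×10⁻³)/(−1.35×10⁻⁴ × 1.17) = 13.3 m/s
|V_g| = √(u_g² + v_g²) = 13.9 m/s

13.9 m/s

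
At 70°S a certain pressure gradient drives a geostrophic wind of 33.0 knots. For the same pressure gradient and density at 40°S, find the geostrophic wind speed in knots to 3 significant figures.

48.2 knots

With the same pressure gradient and density, V_g ∝ 1/f ∝ 1/sin φ.
V₂ = V₁ · sin φ₁ / sin φ₂ = 33.0 × sin 70° / sin 40°
V₂ = 33.0 × 0.9397/0.6428 = 48.2 knots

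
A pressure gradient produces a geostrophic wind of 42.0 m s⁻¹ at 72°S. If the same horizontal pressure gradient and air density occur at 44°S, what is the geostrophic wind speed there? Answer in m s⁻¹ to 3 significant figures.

57.5 m s⁻¹

With the same pressure gradient and density, V_g ∝ 1/f ∝ 1/sin φ.
V₂ = V₁ · sin φ₁ / sin φ₂ = 42.0 × sin 72° / sin 44°
V₂ = 42.0 × 0.9511/0.6947 = 57.5 m s⁻¹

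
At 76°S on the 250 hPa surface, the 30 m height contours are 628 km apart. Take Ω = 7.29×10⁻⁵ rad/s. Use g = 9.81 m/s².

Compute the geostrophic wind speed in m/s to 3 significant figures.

Coriolis parameter at 76°S:
f = 2Ω sin φ = 2 × 7.29×10⁻⁵ × sin 76° = 1.41×10⁻⁴ s⁻¹
Height gradient: |∂Z/∂n| = 30 m / 628000 m = 4.78×10⁻⁵
On a pressure surface, geostrophic balance gives V_g = (g/f)|∂Z/∂n|:
V_g = 9.81 × 4.78×10⁻⁵ / 1.41×10⁻⁴ = 3.31 m/s

3.31 m/s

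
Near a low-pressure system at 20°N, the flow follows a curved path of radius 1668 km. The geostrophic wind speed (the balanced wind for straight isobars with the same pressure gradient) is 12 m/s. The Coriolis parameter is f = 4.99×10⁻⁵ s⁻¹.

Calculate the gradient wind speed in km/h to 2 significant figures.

38 km/h

Around a low, centrifugal force acts outward with Coriolis, so pressure-gradient force balances both:
(1/ρ)|∂P/∂n| = fV + V²/R  →  V² + fR·V − fR·V_g = 0
With fR = 4.99×10⁻⁵ × 1668×10³ m = 83.2 m/s:
V = [−fR + √((fR)² + 4 fR V_g)]/2 = [−83.2 + √(83.2² + 4×83.2×12)]/2 = 10.6 m/s
Subgeostrophic (V < V_g = 12 m/s), as expected around a low.
Converting: 10.6 m/s × 3.6 = 38 km/h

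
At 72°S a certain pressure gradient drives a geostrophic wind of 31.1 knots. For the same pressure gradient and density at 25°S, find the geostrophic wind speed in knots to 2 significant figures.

With the same pressure gradient and density, V_g ∝ 1/f ∝ 1/sin φ.
V₂ = V₁ · sin φ₁ / sin φ₂ = 31.1 × sin 72° / sin 25°
V₂ = 31.1 × 0.9511/0.4226 = 70 knots

70 knots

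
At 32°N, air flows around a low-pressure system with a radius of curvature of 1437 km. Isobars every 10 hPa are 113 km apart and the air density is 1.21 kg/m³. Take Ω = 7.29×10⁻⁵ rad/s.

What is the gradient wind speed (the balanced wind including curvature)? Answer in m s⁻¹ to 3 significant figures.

61.1 m s⁻¹

Coriolis parameter at 32°N:
f = 2Ω sin φ = 2 × 7.29×10⁻⁵ × sin 32° = 7.73×10⁻⁵ s⁻¹
Pressure gradient: |∂P/∂n| = 1000 Pa / 113000 m = 8.85×10⁻³ Pa/m
Geostrophic speed: V_g = |∂P/∂n|/(fρ) = 8.85×10⁻³/(7.73×10⁻⁵ × 1.21) = 94.7 m/s
Around a low, centrifugal force acts outward with Coriolis, so pressure-gradient force balances both:
(1/ρ)|∂P/∂n| = fV + V²/R  →  V² + fR·V − fR·V_g = 0
With fR = 7.73×10⁻⁵ × 1437×10³ m = 111 m/s:
V = [−fR + √((fR)² + 4 fR V_g)]/2 = [−111 + √(111² + 4×111×94.7)]/2 = 61.1 m/s
Subgeostrophic (V < V_g = 94.7 m/s), as expected around a low.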